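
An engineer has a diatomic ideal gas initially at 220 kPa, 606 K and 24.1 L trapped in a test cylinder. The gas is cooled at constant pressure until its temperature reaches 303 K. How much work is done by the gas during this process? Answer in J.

-2650 J

n = P₁V₁/(RT₁) = 220×24.1/(8.314×606) = 1.05 mol.
Isobaric: P stays 220 kPa; V/T = const ⇒ T₂ = 303 K, V₂ = 12.1 L.
W = PΔV = 220×(12.1−24.1) kPa·L = -2650 J.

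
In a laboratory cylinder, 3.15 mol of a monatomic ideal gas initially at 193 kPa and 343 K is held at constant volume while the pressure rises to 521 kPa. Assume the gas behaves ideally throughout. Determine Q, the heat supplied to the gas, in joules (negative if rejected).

V₁ = nRT₁/P₁ = 3.15×8.314×343/193 = 46.5 L.
Isochoric: V stays 46.5 L; P/T = const ⇒ T₂ = 926 K, P₂ = 521 kPa.
W = 0 (no volume change).
ΔU = nCvΔT = 3.15×12.5×(926−343) = 22900 J.
Q = ΔU = 22900 J.

22900 J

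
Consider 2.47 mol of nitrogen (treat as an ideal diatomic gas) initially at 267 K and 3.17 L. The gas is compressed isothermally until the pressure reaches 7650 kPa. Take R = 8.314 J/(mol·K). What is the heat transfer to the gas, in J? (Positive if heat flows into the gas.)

P₁ = nRT₁/V₁ = 2.47×8.314×267/3.17 = 1730 kPa.
Isothermal: T stays 267 K; PV = const ⇒ V₂ = 0.717 L, P₂ = 7650 kPa.
ΔU = 0 (ideal gas, T constant).
W = nRT ln(V₂/V₁) = 2.47×8.314×267×ln(0.226) = -8150 J.
Q = ΔU + W = -8150 J.

-8150 J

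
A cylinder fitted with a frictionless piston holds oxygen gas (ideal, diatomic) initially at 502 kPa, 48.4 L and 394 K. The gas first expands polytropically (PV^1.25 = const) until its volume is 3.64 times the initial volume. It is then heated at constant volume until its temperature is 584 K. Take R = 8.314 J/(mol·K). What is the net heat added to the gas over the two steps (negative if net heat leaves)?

56100 J

n = P₁V₁/(RT₁) = 502×48.4/(8.314×394) = 7.42 mol.
Step 1 — Polytropic n=1.25: T₂ = T₁(V₁/V₂)^(n−1) = 394×(0.275)^0.25 = 285 K; P₂ = P₁(V₁/V₂)^n = 99.8 kPa.
W = (P₁V₁−P₂V₂)/(n−1) = (502×48.4−99.8×176)/0.25 = 26800 J.
ΔU = nCvΔT = 7.42×20.8×(285−394) = -16800 J.
Q = ΔU + W = 10100 J.
State after step 1: P = 99.8 kPa, V = 176 L, T = 285 K.
Step 2 — Isochoric: V stays 176 L; P/T = const ⇒ T₂ = 584 K, P₂ = 204 kPa.
W = 0 (no volume change).
ΔU = nCvΔT = 7.42×20.8×(584−285) = 46100 J.
Q = ΔU = 46100 J.
Net over both steps: W = 26800 J, Q = 56100 J, ΔU = 29300 J.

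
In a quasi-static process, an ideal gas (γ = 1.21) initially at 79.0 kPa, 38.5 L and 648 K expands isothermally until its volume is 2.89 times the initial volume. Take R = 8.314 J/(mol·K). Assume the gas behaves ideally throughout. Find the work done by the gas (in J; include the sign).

n = P₁V₁/(RT₁) = 79.0×38.5/(8.314×648) = 0.565 mol.
Isothermal: T stays 648 K; PV = const ⇒ V₂ = 111 L, P₂ = 27.3 kPa.
W = nRT ln(V₂/V₁) = 0.565×8.314×648×ln(2.89) = 3230 J.

3230 J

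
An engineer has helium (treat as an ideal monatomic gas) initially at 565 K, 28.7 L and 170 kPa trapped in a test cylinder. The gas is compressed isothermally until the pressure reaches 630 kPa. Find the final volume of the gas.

7.74 L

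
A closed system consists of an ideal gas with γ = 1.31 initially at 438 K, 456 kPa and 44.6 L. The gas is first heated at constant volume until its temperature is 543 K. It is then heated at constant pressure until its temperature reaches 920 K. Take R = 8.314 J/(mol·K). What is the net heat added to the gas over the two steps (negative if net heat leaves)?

n = P₁V₁/(RT₁) = 456×44.6/(8.314×438) = 5.58 mol.
Step 1 — Isochoric: V stays 44.6 L; P/T = const ⇒ T₂ = 543 K, P₂ = 565 kPa.
W = 0 (no volume change).
ΔU = nCvΔT = 5.58×26.8×(543−438) = 15700 J.
Q = ΔU = 15700 J.
State after step 1: P = 565 kPa, V = 44.6 L, T = 543 K.
Step 2 — Isobaric: P stays 565 kPa; V/T = const ⇒ T₂ = 920 K, V₂ = 75.6 L.
W = PΔV = 565×(75.6−44.6) kPa·L = 17500 J.
ΔU = nCvΔT = 5.58×26.8×(920−543) = 56500 J.
Q = ΔU + W = nCpΔT = 74000 J.
Net over both steps: W = 17500 J, Q = 89700 J, ΔU = 72200 J.

89700 J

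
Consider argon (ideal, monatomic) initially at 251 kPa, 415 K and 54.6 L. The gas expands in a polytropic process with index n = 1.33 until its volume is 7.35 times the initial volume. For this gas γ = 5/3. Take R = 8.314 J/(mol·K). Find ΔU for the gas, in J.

-9910 J

n = P₁V₁/(RT₁) = 251×54.6/(8.314×415) = 3.97 mol.
Polytropic n=1.33: T₂ = T₁(V₁/V₂)^(n−1) = 415×(0.136)^0.33 = 215 K; P₂ = P₁(V₁/V₂)^n = 17.7 kPa.
For an ideal gas ΔU = nCvΔT with Cv = (3/2)R = 12.5 J/(mol·K).
ΔU = 3.97×12.5×(215−415) = -9910 J.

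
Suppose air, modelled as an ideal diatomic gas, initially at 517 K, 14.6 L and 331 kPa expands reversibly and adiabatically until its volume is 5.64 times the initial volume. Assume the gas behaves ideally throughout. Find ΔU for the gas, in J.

-6030 J

n = P₁V₁/(RT₁) = 331×14.6/(8.314×517) = 1.12 mol.
Adiabatic: TV^(γ−1) = const ⇒ T₂ = 517×(0.177)^0.400 = 259 K; PV^γ = const ⇒ P₂ = 29.4 kPa.
For an ideal gas ΔU = nCvΔT with Cv = (5/2)R = 20.8 J/(mol·K).
ΔU = 1.12×20.8×(259−517) = -6030 J.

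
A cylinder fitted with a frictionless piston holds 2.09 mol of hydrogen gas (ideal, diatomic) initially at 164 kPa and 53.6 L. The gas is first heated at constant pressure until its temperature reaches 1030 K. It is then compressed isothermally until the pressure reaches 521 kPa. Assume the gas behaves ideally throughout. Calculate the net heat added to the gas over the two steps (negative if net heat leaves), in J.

11200 J

T₁ = P₁V₁/(nR) = 164×53.6/(2.09×8.314) = 506 K.
Step 1 — Isobaric: P stays 164 kPa; V/T = const ⇒ T₂ = 1030 K, V₂ = 109 L.
W = PΔV = 164×(109−53.6) kPa·L = 9110 J.
ΔU = nCvΔT = 2.09×20.8×(1030−506) = 22800 J.
Q = ΔU + W = nCpΔT = 31900 J.
State after step 1: P = 164 kPa, V = 109 L, T = 1030 K.
Step 2 — Isothermal: T stays 1030 K; PV = const ⇒ V₂ = 34.4 L, P₂ = 521 kPa.
ΔU = 0 (ideal gas, T constant).
W = nRT ln(V₂/V₁) = 2.09×8.314×1030×ln(0.315) = -20700 J.
Q = ΔU + W = -20700 J.
Net over both steps: W = -11600 J, Q = 11200 J, ΔU = 22800 J.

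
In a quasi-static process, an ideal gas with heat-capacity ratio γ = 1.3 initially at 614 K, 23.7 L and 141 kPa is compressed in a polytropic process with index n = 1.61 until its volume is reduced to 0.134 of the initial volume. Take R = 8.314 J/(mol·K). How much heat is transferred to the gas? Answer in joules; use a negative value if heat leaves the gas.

13600 J

n = P₁V₁/(RT₁) = 141×23.7/(8.314×614) = 0.655 mol.
Polytropic n=1.61: T₂ = T₁(V₁/V₂)^(n−1) = 614×(7.46)^0.61 = 2090 K; P₂ = P₁(V₁/V₂)^n = 3590 kPa.
W = (P₁V₁−P₂V₂)/(n−1) = (141×23.7−3590×3.18)/0.61 = -13200 J.
ΔU = nCvΔT = 0.655×27.7×(2090−614) = 26800 J.
Q = ΔU + W = 13600 J.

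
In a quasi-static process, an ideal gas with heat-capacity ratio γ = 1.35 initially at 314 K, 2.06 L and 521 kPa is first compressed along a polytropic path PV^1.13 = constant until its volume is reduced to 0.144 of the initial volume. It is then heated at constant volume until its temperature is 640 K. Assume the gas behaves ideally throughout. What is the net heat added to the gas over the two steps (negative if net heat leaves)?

818 J

n = P₁V₁/(RT₁) = 521×2.06/(8.314×314) = 0.411 mol.
Step 1 — Polytropic n=1.13: T₂ = T₁(V₁/V₂)^(n−1) = 314×(6.94)^0.13 = 404 K; P₂ = P₁(V₁/V₂)^n = 4650 kPa.
W = (P₁V₁−P₂V₂)/(n−1) = (521×2.06−4650×0.297)/0.13 = -2370 J.
ΔU = nCvΔT = 0.411×23.8×(404−314) = 879 J.
Q = ΔU + W = -1490 J.
State after step 1: P = 4650 kPa, V = 0.297 L, T = 404 K.
Step 2 — Isochoric: V stays 0.297 L; P/T = const ⇒ T₂ = 640 K, P₂ = 7370 kPa.
W = 0 (no volume change).
ΔU = nCvΔT = 0.411×23.8×(640−404) = 2310 J.
Q = ΔU = 2310 J.
Net over both steps: W = -2370 J, Q = 818 J, ΔU = 3180 J.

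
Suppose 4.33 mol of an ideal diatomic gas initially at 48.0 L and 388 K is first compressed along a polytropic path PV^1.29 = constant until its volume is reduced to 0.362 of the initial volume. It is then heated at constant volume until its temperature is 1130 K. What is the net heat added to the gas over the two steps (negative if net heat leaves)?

50300 J

P₁ = nRT₁/V₁ = 4.33×8.314×388/48.0 = 291 kPa.
Step 1 — Polytropic n=1.29: T₂ = T₁(V₁/V₂)^(n−1) = 388×(2.76)^0.29 = 521 K; P₂ = P₁(V₁/V₂)^n = 1080 kPa.
W = (P₁V₁−P₂V₂)/(n−1) = (291×48.0−1080×17.4)/0.29 = -16500 J.
ΔU = nCvΔT = 4.33×20.8×(521−388) = 12000 J.
Q = ΔU + W = -4540 J.
State after step 1: P = 1080 kPa, V = 17.4 L, T = 521 K.
Step 2 — Isochoric: V stays 17.4 L; P/T = const ⇒ T₂ = 1130 K, P₂ = 2340 kPa.
W = 0 (no volume change).
ΔU = nCvΔT = 4.33×20.8×(1130−521) = 54800 J.
Q = ΔU = 54800 J.
Net over both steps: W = -16500 J, Q = 50300 J, ΔU = 66800 J.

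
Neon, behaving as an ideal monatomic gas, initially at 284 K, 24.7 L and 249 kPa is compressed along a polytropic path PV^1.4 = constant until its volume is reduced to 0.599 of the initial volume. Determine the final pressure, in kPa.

510 kPa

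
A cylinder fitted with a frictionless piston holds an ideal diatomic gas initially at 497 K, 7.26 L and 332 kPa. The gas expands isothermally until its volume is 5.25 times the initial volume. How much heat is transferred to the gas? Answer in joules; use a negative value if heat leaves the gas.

n = P₁V₁/(RT₁) = 332×7.26/(8.314×497) = 0.583 mol.
Isothermal: T stays 497 K; PV = const ⇒ V₂ = 38.1 L, P₂ = 63.2 kPa.
ΔU = 0 (ideal gas, T constant).
W = nRT ln(V₂/V₁) = 0.583×8.314×497×ln(5.25) = 4000 J.
Q = ΔU + W = 4000 J.

4000 J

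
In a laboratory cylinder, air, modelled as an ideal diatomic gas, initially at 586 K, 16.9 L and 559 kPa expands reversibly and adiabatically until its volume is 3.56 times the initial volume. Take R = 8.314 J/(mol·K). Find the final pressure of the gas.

Adiabatic: TV^(γ−1) = const ⇒ T₂ = 586×(0.281)^0.400 = 353 K; PV^γ = const ⇒ P₂ = 94.5 kPa.

94.5 kPa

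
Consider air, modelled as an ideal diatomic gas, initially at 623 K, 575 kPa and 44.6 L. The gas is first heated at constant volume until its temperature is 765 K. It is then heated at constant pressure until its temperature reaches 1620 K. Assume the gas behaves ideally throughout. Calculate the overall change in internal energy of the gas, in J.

n = P₁V₁/(RT₁) = 575×44.6/(8.314×623) = 4.95 mol.
Step 1 — Isochoric: V stays 44.6 L; P/T = const ⇒ T₂ = 765 K, P₂ = 706 kPa.
W = 0 (no volume change).
ΔU = nCvΔT = 4.95×20.8×(765−623) = 14600 J.
Q = ΔU = 14600 J.
State after step 1: P = 706 kPa, V = 44.6 L, T = 765 K.
Step 2 — Isobaric: P stays 706 kPa; V/T = const ⇒ T₂ = 1620 K, V₂ = 94.4 L.
W = PΔV = 706×(94.4−44.6) kPa·L = 35200 J.
ΔU = nCvΔT = 4.95×20.8×(1620−765) = 88000 J.
Q = ΔU + W = nCpΔT = 123000 J.
Net over both steps: W = 35200 J, Q = 138000 J, ΔU = 103000 J.

103000 J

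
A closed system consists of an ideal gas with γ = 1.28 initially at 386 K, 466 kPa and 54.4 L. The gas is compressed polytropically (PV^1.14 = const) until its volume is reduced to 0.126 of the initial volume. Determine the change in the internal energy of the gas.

30500 J

n = P₁V₁/(RT₁) = 466×54.4/(8.314×386) = 7.90 mol.
Polytropic n=1.14: T₂ = T₁(V₁/V₂)^(n−1) = 386×(7.94)^0.14 = 516 K; P₂ = P₁(V₁/V₂)^n = 4940 kPa.
For an ideal gas ΔU = nCvΔT with Cv = R/(γ−1) = 29.7 J/(mol·K).
ΔU = 7.90×29.7×(516−386) = 30500 J.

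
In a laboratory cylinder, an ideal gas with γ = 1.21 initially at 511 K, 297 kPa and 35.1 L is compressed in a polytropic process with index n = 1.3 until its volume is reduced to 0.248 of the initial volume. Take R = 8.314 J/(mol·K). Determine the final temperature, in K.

776 K

Polytropic n=1.3: T₂ = T₁(V₁/V₂)^(n−1) = 511×(4.03)^0.30 = 776 K; P₂ = P₁(V₁/V₂)^n = 1820 kPa.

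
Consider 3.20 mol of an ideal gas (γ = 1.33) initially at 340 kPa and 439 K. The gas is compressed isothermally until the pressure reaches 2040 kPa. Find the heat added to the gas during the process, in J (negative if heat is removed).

V₁ = nRT₁/P₁ = 3.20×8.314×439/340 = 34.4 L.
Isothermal: T stays 439 K; PV = const ⇒ V₂ = 5.73 L, P₂ = 2040 kPa.
ΔU = 0 (ideal gas, T constant).
W = nRT ln(V₂/V₁) = 3.20×8.314×439×ln(0.167) = -20900 J.
Q = ΔU + W = -20900 J.

-20900 J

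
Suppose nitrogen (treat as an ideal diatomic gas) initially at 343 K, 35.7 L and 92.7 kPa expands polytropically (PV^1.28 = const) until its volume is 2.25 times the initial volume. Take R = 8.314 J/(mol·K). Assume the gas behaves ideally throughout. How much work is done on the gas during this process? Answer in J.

n = P₁V₁/(RT₁) = 92.7×35.7/(8.314×343) = 1.16 mol.
Polytropic n=1.28: T₂ = T₁(V₁/V₂)^(n−1) = 343×(0.444)^0.28 = 273 K; P₂ = P₁(V₁/V₂)^n = 32.8 kPa.
W = (P₁V₁−P₂V₂)/(n−1) = (92.7×35.7−32.8×80.3)/0.28 = 2400 J.
Work done on the gas = −W_by = -2400 J.

-2400 J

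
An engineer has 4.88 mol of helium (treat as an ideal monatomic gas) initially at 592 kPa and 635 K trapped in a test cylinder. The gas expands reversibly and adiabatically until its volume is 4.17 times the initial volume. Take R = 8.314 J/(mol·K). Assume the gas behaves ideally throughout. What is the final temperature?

V₁ = nRT₁/P₁ = 4.88×8.314×635/592 = 43.5 L.
Adiabatic: TV^(γ−1) = const ⇒ T₂ = 635×(0.240)^0.667 = 245 K; PV^γ = const ⇒ P₂ = 54.8 kPa.

245 K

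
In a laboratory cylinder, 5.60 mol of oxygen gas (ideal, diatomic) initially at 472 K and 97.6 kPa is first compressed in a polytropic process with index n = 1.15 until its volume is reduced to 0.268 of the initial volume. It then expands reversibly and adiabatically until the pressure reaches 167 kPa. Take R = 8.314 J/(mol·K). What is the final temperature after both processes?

V₁ = nRT₁/P₁ = 5.60×8.314×472/97.6 = 225 L.
Step 1 — Polytropic n=1.15: T₂ = T₁(V₁/V₂)^(n−1) = 472×(3.73)^0.15 = 575 K; P₂ = P₁(V₁/V₂)^n = 444 kPa.
W = (P₁V₁−P₂V₂)/(n−1) = (97.6×225−444×60.3)/0.15 = -32000 J.
ΔU = nCvΔT = 5.60×20.8×(575−472) = 12000 J.
Q = ΔU + W = -20000 J.
State after step 1: P = 444 kPa, V = 60.3 L, T = 575 K.
Step 2 — Adiabatic: T₂/T₁ = (P₂/P₁)^((γ−1)/γ) ⇒ T₂ = 575×(0.376)^0.286 = 435 K; V₂ = 121 L.
ΔU = nCvΔT = 5.60×20.8×(435−575) = -16300 J.
Q = 0 for an adiabatic process, so W = −ΔU = 16300 J.
Net over both steps: W = -15700 J, Q = -20000 J, ΔU = -4310 J.

435 K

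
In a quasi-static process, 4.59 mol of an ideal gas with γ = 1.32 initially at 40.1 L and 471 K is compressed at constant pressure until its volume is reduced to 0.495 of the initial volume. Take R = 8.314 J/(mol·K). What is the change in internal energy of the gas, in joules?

P₁ = nRT₁/V₁ = 4.59×8.314×471/40.1 = 448 kPa.
Isobaric: P stays 448 kPa; V/T = const ⇒ T₂ = 233 K, V₂ = 19.8 L.
For an ideal gas ΔU = nCvΔT with Cv = R/(γ−1) = 26.0 J/(mol·K).
ΔU = 4.59×26.0×(233−471) = -28400 J.

-28400 J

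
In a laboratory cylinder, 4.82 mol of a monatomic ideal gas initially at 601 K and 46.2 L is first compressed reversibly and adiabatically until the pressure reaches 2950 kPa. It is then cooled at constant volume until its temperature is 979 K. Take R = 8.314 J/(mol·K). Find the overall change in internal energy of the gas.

P₁ = nRT₁/V₁ = 4.82×8.314×601/46.2 = 521 kPa.
Step 1 — Adiabatic: T₂/T₁ = (P₂/P₁)^((γ−1)/γ) ⇒ T₂ = 601×(5.66)^0.400 = 1200 K; V₂ = 16.3 L.
ΔU = nCvΔT = 4.82×12.5×(1200−601) = 36100 J.
Q = 0 for an adiabatic process, so W = −ΔU = -36100 J.
State after step 1: P = 2950 kPa, V = 16.3 L, T = 1200 K.
Step 2 — Isochoric: V stays 16.3 L; P/T = const ⇒ T₂ = 979 K, P₂ = 2400 kPa.
W = 0 (no volume change).
ΔU = nCvΔT = 4.82×12.5×(979−1200) = -13400 J.
Q = ΔU = -13400 J.
Net over both steps: W = -36100 J, Q = -13400 J, ΔU = 22700 J.

22700 J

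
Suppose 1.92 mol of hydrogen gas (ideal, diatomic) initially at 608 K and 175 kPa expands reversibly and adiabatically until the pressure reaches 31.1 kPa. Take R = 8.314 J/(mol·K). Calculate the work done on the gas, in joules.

V₁ = nRT₁/P₁ = 1.92×8.314×608/175 = 55.5 L.
Adiabatic: T₂/T₁ = (P₂/P₁)^((γ−1)/γ) ⇒ T₂ = 608×(0.178)^0.286 = 371 K; V₂ = 190 L.
ΔU = nCvΔT = 1.92×20.8×(371−608) = -9450 J.
Q = 0 for an adiabatic process, so W = −ΔU = 9450 J.
Work done on the gas = −W_by = -9450 J.

-9450 J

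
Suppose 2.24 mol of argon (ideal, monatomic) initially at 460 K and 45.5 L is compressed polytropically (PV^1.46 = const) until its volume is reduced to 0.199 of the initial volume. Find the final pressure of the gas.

1990 kPa

P₁ = nRT₁/V₁ = 2.24×8.314×460/45.5 = 188 kPa.
Polytropic n=1.46: T₂ = T₁(V₁/V₂)^(n−1) = 460×(5.03)^0.46 = 967 K; P₂ = P₁(V₁/V₂)^n = 1990 kPa.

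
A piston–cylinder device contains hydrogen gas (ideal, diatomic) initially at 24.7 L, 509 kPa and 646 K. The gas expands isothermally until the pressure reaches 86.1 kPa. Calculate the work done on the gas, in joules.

-22300 J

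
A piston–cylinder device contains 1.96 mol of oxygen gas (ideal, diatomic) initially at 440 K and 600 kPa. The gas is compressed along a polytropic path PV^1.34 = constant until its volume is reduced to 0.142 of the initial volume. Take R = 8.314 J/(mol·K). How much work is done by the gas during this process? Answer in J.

V₁ = nRT₁/P₁ = 1.96×8.314×440/600 = 11.9 L.
Polytropic n=1.34: T₂ = T₁(V₁/V₂)^(n−1) = 440×(7.04)^0.34 = 854 K; P₂ = P₁(V₁/V₂)^n = 8210 kPa.
W = (P₁V₁−P₂V₂)/(n−1) = (600×11.9−8210×1.70)/0.34 = -19900 J.

-19900 J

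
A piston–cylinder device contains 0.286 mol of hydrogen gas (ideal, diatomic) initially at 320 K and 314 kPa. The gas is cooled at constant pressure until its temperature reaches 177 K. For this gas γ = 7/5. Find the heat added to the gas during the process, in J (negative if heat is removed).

V₁ = nRT₁/P₁ = 0.286×8.314×320/314 = 2.42 L.
Isobaric: P stays 314 kPa; V/T = const ⇒ T₂ = 177 K, V₂ = 1.34 L.
W = PΔV = 314×(1.34−2.42) kPa·L = -340 J.
ΔU = nCvΔT = 0.286×20.8×(177−320) = -850 J.
Q = ΔU + W = nCpΔT = -1190 J.

-1190 J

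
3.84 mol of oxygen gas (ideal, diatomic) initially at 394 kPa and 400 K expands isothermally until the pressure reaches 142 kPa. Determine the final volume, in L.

V₁ = nRT₁/P₁ = 3.84×8.314×400/394 = 32.4 L.
Isothermal: T stays 400 K; PV = const ⇒ V₂ = 89.9 L, P₂ = 142 kPa.

89.9 L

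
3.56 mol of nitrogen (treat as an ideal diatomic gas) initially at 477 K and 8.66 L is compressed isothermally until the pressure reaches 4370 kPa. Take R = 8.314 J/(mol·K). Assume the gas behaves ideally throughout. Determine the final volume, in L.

3.23 L

P₁ = nRT₁/V₁ = 3.56×8.314×477/8.66 = 1630 kPa.
Isothermal: T stays 477 K; PV = const ⇒ V₂ = 3.23 L, P₂ = 4370 kPa.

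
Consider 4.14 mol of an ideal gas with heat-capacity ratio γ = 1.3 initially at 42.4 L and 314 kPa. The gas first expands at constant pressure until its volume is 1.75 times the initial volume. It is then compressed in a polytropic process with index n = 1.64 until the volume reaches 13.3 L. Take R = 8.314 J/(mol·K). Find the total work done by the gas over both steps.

T₁ = P₁V₁/(nR) = 314×42.4/(4.14×8.314) = 387 K.
Step 1 — Isobaric: P stays 314 kPa; V/T = const ⇒ T₂ = 677 K, V₂ = 74.2 L.
W = PΔV = 314×(74.2−42.4) kPa·L = 9990 J.
ΔU = nCvΔT = 4.14×27.7×(677−387) = 33300 J.
Q = ΔU + W = nCpΔT = 43300 J.
State after step 1: P = 314 kPa, V = 74.2 L, T = 677 K.
Step 2 — Polytropic n=1.64: T₂ = T₁(V₁/V₂)^(n−1) = 677×(5.58)^0.64 = 2030 K; P₂ = P₁(V₁/V₂)^n = 5260 kPa.
W = (P₁V₁−P₂V₂)/(n−1) = (314×74.2−5260×13.3)/0.64 = -73000 J.
ΔU = nCvΔT = 4.14×27.7×(2030−677) = 156000 J.
Q = ΔU + W = 82700 J.
Net over both steps: W = -63000 J, Q = 126000 J, ΔU = 189000 J.

-63000 J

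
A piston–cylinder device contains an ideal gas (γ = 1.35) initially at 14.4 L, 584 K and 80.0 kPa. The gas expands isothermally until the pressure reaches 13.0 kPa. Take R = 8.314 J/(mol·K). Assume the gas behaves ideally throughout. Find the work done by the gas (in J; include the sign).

n = P₁V₁/(RT₁) = 80.0×14.4/(8.314×584) = 0.237 mol.
Isothermal: T stays 584 K; PV = const ⇒ V₂ = 88.6 L, P₂ = 13.0 kPa.
W = nRT ln(V₂/V₁) = 0.237×8.314×584×ln(6.15) = 2090 J.

2090 J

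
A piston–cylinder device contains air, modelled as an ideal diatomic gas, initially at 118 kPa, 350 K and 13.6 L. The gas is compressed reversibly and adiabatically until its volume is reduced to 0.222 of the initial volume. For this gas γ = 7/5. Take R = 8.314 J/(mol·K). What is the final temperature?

639 K

Adiabatic: TV^(γ−1) = const ⇒ T₂ = 350×(4.50)^0.400 = 639 K; PV^γ = const ⇒ P₂ = 970 kPa.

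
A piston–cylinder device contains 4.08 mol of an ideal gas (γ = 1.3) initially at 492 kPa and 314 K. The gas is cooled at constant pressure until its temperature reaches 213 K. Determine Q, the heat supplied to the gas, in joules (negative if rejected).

-14800 J

V₁ = nRT₁/P₁ = 4.08×8.314×314/492 = 21.6 L.
Isobaric: P stays 492 kPa; V/T = const ⇒ T₂ = 213 K, V₂ = 14.7 L.
W = PΔV = 492×(14.7−21.6) kPa·L = -3430 J.
ΔU = nCvΔT = 4.08×27.7×(213−314) = -11400 J.
Q = ΔU + W = nCpΔT = -14800 J.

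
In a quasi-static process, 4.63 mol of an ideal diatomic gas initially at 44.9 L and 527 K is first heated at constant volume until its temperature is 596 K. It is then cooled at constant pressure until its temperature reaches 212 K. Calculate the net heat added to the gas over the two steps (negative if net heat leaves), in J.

-45100 J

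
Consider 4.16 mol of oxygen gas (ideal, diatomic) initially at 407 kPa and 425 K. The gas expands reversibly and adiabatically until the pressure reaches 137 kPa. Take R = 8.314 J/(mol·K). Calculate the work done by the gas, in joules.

V₁ = nRT₁/P₁ = 4.16×8.314×425/407 = 36.1 L.
Adiabatic: T₂/T₁ = (P₂/P₁)^((γ−1)/γ) ⇒ T₂ = 425×(0.337)^0.286 = 311 K; V₂ = 78.6 L.
ΔU = nCvΔT = 4.16×20.8×(311−425) = -9820 J.
Q = 0 for an adiabatic process, so W = −ΔU = 9820 J.

9820 J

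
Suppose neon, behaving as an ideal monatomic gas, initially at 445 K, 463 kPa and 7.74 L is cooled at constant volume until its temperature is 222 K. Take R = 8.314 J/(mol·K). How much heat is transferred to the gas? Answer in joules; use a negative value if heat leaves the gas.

-2690 J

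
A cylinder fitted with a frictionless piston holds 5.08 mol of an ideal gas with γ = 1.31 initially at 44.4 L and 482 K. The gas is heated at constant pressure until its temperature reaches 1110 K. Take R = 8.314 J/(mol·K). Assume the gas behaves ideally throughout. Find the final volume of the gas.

P₁ = nRT₁/V₁ = 5.08×8.314×482/44.4 = 458 kPa.
Isobaric: P stays 458 kPa; V/T = const ⇒ T₂ = 1110 K, V₂ = 102 L.

102 L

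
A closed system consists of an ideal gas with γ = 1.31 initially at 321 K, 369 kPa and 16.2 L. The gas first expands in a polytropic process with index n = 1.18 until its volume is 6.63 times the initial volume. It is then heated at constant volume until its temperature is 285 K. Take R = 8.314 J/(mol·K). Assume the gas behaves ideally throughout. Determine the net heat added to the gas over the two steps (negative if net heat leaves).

7420 J

n = P₁V₁/(RT₁) = 369×16.2/(8.314×321) = 2.24 mol.
Step 1 — Polytropic n=1.18: T₂ = T₁(V₁/V₂)^(n−1) = 321×(0.151)^0.18 = 228 K; P₂ = P₁(V₁/V₂)^n = 39.6 kPa.
W = (P₁V₁−P₂V₂)/(n−1) = (369×16.2−39.6×107)/0.18 = 9580 J.
ΔU = nCvΔT = 2.24×26.8×(228−321) = -5560 J.
Q = ΔU + W = 4020 J.
State after step 1: P = 39.6 kPa, V = 107 L, T = 228 K.
Step 2 — Isochoric: V stays 107 L; P/T = const ⇒ T₂ = 285 K, P₂ = 49.4 kPa.
W = 0 (no volume change).
ΔU = nCvΔT = 2.24×26.8×(285−228) = 3400 J.
Q = ΔU = 3400 J.
Net over both steps: W = 9580 J, Q = 7420 J, ΔU = -2160 J.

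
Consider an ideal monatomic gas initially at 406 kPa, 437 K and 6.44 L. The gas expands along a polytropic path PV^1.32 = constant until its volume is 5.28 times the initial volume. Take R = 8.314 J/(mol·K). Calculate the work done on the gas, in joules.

n = P₁V₁/(RT₁) = 406×6.44/(8.314×437) = 0.720 mol.
Polytropic n=1.32: T₂ = T₁(V₁/V₂)^(n−1) = 437×(0.189)^0.32 = 257 K; P₂ = P₁(V₁/V₂)^n = 45.1 kPa.
W = (P₁V₁−P₂V₂)/(n−1) = (406×6.44−45.1×34.0)/0.32 = 3370 J.
Work done on the gas = −W_by = -3370 J.

-3370 J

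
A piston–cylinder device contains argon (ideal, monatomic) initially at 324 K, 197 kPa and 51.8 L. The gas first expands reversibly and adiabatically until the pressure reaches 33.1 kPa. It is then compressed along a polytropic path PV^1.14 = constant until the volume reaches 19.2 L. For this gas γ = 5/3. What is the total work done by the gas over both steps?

-4150 J

n = P₁V₁/(RT₁) = 197×51.8/(8.314×324) = 3.79 mol.
Step 1 — Adiabatic: T₂/T₁ = (P₂/P₁)^((γ−1)/γ) ⇒ T₂ = 324×(0.168)^0.400 = 159 K; V₂ = 151 L.
ΔU = nCvΔT = 3.79×12.5×(159−324) = -7810 J.
Q = 0 for an adiabatic process, so W = −ΔU = 7810 J.
State after step 1: P = 33.1 kPa, V = 151 L, T = 159 K.
Step 2 — Polytropic n=1.14: T₂ = T₁(V₁/V₂)^(n−1) = 159×(7.87)^0.14 = 212 K; P₂ = P₁(V₁/V₂)^n = 348 kPa.
W = (P₁V₁−P₂V₂)/(n−1) = (33.1×151−348×19.2)/0.14 = -12000 J.
ΔU = nCvΔT = 3.79×12.5×(212−159) = 2510 J.
Q = ΔU + W = -9450 J.
Net over both steps: W = -4150 J, Q = -9450 J, ΔU = -5300 J.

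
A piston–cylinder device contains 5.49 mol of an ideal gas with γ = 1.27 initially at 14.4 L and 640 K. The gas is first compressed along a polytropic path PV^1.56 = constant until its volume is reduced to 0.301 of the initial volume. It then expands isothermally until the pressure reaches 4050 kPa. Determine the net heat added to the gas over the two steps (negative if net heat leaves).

121000 J

P₁ = nRT₁/V₁ = 5.49×8.314×640/14.4 = 2030 kPa.
Step 1 — Polytropic n=1.56: T₂ = T₁(V₁/V₂)^(n−1) = 640×(3.32)^0.56 = 1250 K; P₂ = P₁(V₁/V₂)^n = 13200 kPa.
W = (P₁V₁−P₂V₂)/(n−1) = (2030×14.4−13200×4.33)/0.56 = -50000 J.
ΔU = nCvΔT = 5.49×30.8×(1250−640) = 104000 J.
Q = ΔU + W = 53700 J.
State after step 1: P = 13200 kPa, V = 4.33 L, T = 1250 K.
Step 2 — Isothermal: T stays 1250 K; PV = const ⇒ V₂ = 14.1 L, P₂ = 4050 kPa.
ΔU = 0 (ideal gas, T constant).
W = nRT ln(V₂/V₁) = 5.49×8.314×1250×ln(3.26) = 67600 J.
Q = ΔU + W = 67600 J.
Net over both steps: W = 17600 J, Q = 121000 J, ΔU = 104000 J.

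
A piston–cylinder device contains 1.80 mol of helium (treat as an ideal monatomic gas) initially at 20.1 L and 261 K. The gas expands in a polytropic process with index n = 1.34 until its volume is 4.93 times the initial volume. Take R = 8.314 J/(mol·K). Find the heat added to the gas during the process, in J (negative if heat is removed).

2360 J

P₁ = nRT₁/V₁ = 1.80×8.314×261/20.1 = 194 kPa.
Polytropic n=1.34: T₂ = T₁(V₁/V₂)^(n−1) = 261×(0.203)^0.34 = 152 K; P₂ = P₁(V₁/V₂)^n = 22.9 kPa.
W = (P₁V₁−P₂V₂)/(n−1) = (194×20.1−22.9×99.1)/0.34 = 4810 J.
ΔU = nCvΔT = 1.80×12.5×(152−261) = -2450 J.
Q = ΔU + W = 2360 J.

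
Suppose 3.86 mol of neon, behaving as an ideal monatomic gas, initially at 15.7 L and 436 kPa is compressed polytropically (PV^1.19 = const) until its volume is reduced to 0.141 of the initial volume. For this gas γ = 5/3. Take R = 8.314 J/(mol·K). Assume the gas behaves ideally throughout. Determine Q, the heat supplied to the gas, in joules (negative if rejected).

-11600 J

T₁ = P₁V₁/(nR) = 436×15.7/(3.86×8.314) = 213 K.
Polytropic n=1.19: T₂ = T₁(V₁/V₂)^(n−1) = 213×(7.09)^0.19 = 309 K; P₂ = P₁(V₁/V₂)^n = 4490 kPa.
W = (P₁V₁−P₂V₂)/(n−1) = (436×15.7−4490×2.21)/0.19 = -16200 J.
ΔU = nCvΔT = 3.86×12.5×(309−213) = 4630 J.
Q = ΔU + W = -11600 J.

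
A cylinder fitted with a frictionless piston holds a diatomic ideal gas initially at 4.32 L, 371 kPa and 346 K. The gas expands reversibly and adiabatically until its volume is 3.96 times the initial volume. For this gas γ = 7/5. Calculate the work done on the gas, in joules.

-1700 J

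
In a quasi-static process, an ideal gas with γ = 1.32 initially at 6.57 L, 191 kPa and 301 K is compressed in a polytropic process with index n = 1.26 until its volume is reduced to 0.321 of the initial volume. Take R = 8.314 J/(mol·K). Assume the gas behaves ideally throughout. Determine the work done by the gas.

-1660 J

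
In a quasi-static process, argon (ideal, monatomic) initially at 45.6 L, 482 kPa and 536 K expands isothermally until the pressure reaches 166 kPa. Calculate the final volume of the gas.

132 L

Isothermal: T stays 536 K; PV = const ⇒ V₂ = 132 L, P₂ = 166 kPa.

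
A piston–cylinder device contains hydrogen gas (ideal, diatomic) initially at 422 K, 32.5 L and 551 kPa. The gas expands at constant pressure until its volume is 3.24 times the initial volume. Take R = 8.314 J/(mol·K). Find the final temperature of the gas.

1370 K

Isobaric: P stays 551 kPa; V/T = const ⇒ T₂ = 1370 K, V₂ = 105 L.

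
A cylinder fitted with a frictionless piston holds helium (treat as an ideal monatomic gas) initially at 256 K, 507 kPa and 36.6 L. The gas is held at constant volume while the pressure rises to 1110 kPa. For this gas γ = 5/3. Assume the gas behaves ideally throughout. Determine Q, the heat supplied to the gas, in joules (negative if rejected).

n = P₁V₁/(RT₁) = 507×36.6/(8.314×256) = 8.72 mol.
Isochoric: V stays 36.6 L; P/T = const ⇒ T₂ = 560 K, P₂ = 1110 kPa.
W = 0 (no volume change).
ΔU = nCvΔT = 8.72×12.5×(560−256) = 33100 J.
Q = ΔU = 33100 J.

33100 J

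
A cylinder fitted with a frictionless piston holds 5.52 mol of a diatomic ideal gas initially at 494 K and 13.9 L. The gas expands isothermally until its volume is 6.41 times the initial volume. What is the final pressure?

254 kPa

P₁ = nRT₁/V₁ = 5.52×8.314×494/13.9 = 1630 kPa.
Isothermal: T stays 494 K; PV = const ⇒ V₂ = 89.1 L, P₂ = 254 kPa.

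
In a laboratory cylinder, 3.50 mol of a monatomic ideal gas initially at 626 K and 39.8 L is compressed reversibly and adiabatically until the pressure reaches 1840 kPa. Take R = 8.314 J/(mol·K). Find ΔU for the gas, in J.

P₁ = nRT₁/V₁ = 3.50×8.314×626/39.8 = 458 kPa.
Adiabatic: T₂/T₁ = (P₂/P₁)^((γ−1)/γ) ⇒ T₂ = 626×(4.02)^0.400 = 1090 K; V₂ = 17.3 L.
For an ideal gas ΔU = nCvΔT with Cv = (3/2)R = 12.5 J/(mol·K).
ΔU = 3.50×12.5×(1090−626) = 20300 J.

20300 J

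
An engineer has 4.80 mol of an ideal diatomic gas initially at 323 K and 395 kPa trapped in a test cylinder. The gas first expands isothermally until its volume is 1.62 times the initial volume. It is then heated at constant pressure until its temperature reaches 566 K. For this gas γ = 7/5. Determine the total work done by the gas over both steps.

V₁ = nRT₁/P₁ = 4.80×8.314×323/395 = 32.6 L.
Step 1 — Isothermal: T stays 323 K; PV = const ⇒ V₂ = 52.9 L, P₂ = 244 kPa.
ΔU = 0 (ideal gas, T constant).
W = nRT ln(V₂/V₁) = 4.80×8.314×323×ln(1.62) = 6220 J.
Q = ΔU + W = 6220 J.
State after step 1: P = 244 kPa, V = 52.9 L, T = 323 K.
Step 2 — Isobaric: P stays 244 kPa; V/T = const ⇒ T₂ = 566 K, V₂ = 92.6 L.
W = PΔV = 244×(92.6−52.9) kPa·L = 9700 J.
ΔU = nCvΔT = 4.80×20.8×(566−323) = 24200 J.
Q = ΔU + W = nCpΔT = 33900 J.
Net over both steps: W = 15900 J, Q = 40200 J, ΔU = 24200 J.

15900 J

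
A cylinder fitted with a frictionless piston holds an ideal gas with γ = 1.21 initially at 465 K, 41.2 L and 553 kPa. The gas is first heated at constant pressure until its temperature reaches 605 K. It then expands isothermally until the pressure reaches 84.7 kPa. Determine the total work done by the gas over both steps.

n = P₁V₁/(RT₁) = 553×41.2/(8.314×465) = 5.89 mol.
Step 1 — Isobaric: P stays 553 kPa; V/T = const ⇒ T₂ = 605 K, V₂ = 53.6 L.
W = PΔV = 553×(53.6−41.2) kPa·L = 6860 J.
ΔU = nCvΔT = 5.89×39.6×(605−465) = 32700 J.
Q = ΔU + W = nCpΔT = 39500 J.
State after step 1: P = 553 kPa, V = 53.6 L, T = 605 K.
Step 2 — Isothermal: T stays 605 K; PV = const ⇒ V₂ = 350 L, P₂ = 84.7 kPa.
ΔU = 0 (ideal gas, T constant).
W = nRT ln(V₂/V₁) = 5.89×8.314×605×ln(6.53) = 55600 J.
Q = ΔU + W = 55600 J.
Net over both steps: W = 62500 J, Q = 95100 J, ΔU = 32700 J.

62500 J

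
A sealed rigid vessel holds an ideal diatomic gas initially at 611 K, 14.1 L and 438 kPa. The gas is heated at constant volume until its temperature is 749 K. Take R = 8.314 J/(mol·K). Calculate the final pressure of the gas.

537 kPa

Isochoric: V stays 14.1 L; P/T = const ⇒ T₂ = 749 K, P₂ = 537 kPa.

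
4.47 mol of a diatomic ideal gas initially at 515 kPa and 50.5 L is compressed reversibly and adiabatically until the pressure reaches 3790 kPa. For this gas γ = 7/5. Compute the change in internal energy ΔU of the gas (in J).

50000 J

T₁ = P₁V₁/(nR) = 515×50.5/(4.47×8.314) = 700 K.
Adiabatic: T₂/T₁ = (P₂/P₁)^((γ−1)/γ) ⇒ T₂ = 700×(7.36)^0.286 = 1240 K; V₂ = 12.1 L.
For an ideal gas ΔU = nCvΔT with Cv = (5/2)R = 20.8 J/(mol·K).
ΔU = 4.47×20.8×(1240−700) = 50000 J.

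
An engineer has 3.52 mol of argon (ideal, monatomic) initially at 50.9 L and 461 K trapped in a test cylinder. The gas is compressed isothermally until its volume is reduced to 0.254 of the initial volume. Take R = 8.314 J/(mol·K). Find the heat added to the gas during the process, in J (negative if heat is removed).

P₁ = nRT₁/V₁ = 3.52×8.314×461/50.9 = 265 kPa.
Isothermal: T stays 461 K; PV = const ⇒ V₂ = 12.9 L, P₂ = 1040 kPa.
ΔU = 0 (ideal gas, T constant).
W = nRT ln(V₂/V₁) = 3.52×8.314×461×ln(0.254) = -18500 J.
Q = ΔU + W = -18500 J.

-18500 J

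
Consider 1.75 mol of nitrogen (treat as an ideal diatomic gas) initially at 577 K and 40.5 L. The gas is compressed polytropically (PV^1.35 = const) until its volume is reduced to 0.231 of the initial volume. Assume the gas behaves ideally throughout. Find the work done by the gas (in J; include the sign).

P₁ = nRT₁/V₁ = 1.75×8.314×577/40.5 = 207 kPa.
Polytropic n=1.35: T₂ = T₁(V₁/V₂)^(n−1) = 577×(4.33)^0.35 = 964 K; P₂ = P₁(V₁/V₂)^n = 1500 kPa.
W = (P₁V₁−P₂V₂)/(n−1) = (207×40.5−1500×9.36)/0.35 = -16100 J.

-16100 J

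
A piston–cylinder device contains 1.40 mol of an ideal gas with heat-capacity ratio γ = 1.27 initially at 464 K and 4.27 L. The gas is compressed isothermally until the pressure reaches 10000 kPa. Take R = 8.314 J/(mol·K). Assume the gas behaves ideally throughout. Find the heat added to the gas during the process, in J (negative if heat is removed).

P₁ = nRT₁/V₁ = 1.40×8.314×464/4.27 = 1260 kPa.
Isothermal: T stays 464 K; PV = const ⇒ V₂ = 0.540 L, P₂ = 10000 kPa.
ΔU = 0 (ideal gas, T constant).
W = nRT ln(V₂/V₁) = 1.40×8.314×464×ln(0.126) = -11200 J.
Q = ΔU + W = -11200 J.

-11200 J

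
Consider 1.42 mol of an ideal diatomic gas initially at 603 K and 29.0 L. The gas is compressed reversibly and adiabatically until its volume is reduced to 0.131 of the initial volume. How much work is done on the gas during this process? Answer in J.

P₁ = nRT₁/V₁ = 1.42×8.314×603/29.0 = 245 kPa.
Adiabatic: TV^(γ−1) = const ⇒ T₂ = 603×(7.63)^0.400 = 1360 K; PV^γ = const ⇒ P₂ = 4230 kPa.
ΔU = nCvΔT = 1.42×20.8×(1360−603) = 22300 J.
Q = 0 for an adiabatic process, so W = −ΔU = -22300 J.
Work done on the gas = −W_by = 22300 J.

22300 J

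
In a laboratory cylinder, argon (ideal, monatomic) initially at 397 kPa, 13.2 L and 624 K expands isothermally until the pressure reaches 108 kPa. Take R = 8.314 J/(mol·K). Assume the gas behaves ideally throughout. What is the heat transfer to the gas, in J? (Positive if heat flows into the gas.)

n = P₁V₁/(RT₁) = 397×13.2/(8.314×624) = 1.01 mol.
Isothermal: T stays 624 K; PV = const ⇒ V₂ = 48.5 L, P₂ = 108 kPa.
ΔU = 0 (ideal gas, T constant).
W = nRT ln(V₂/V₁) = 1.01×8.314×624×ln(3.68) = 6820 J.
Q = ΔU + W = 6820 J.

6820 J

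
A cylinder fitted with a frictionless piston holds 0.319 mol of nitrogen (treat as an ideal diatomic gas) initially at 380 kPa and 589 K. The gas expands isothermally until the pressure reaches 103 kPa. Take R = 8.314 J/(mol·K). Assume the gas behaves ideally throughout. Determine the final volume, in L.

V₁ = nRT₁/P₁ = 0.319×8.314×589/380 = 4.11 L.
Isothermal: T stays 589 K; PV = const ⇒ V₂ = 15.2 L, P₂ = 103 kPa.

15.2 L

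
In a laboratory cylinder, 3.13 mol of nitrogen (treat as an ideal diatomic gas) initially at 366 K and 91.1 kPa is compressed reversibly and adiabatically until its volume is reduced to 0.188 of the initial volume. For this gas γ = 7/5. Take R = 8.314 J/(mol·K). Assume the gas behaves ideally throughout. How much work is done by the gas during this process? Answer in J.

-22700 J

V₁ = nRT₁/P₁ = 3.13×8.314×366/91.1 = 105 L.
Adiabatic: TV^(γ−1) = const ⇒ T₂ = 366×(5.32)^0.400 = 714 K; PV^γ = const ⇒ P₂ = 946 kPa.
ΔU = nCvΔT = 3.13×20.8×(714−366) = 22700 J.
Q = 0 for an adiabatic process, so W = −ΔU = -22700 J.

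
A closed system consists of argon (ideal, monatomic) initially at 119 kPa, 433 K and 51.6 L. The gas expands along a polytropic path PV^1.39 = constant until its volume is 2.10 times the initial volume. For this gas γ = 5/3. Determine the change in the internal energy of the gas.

-2310 J

n = P₁V₁/(RT₁) = 119×51.6/(8.314×433) = 1.71 mol.
Polytropic n=1.39: T₂ = T₁(V₁/V₂)^(n−1) = 433×(0.476)^0.39 = 324 K; P₂ = P₁(V₁/V₂)^n = 42.4 kPa.
For an ideal gas ΔU = nCvΔT with Cv = (3/2)R = 12.5 J/(mol·K).
ΔU = 1.71×12.5×(324−433) = -2310 J.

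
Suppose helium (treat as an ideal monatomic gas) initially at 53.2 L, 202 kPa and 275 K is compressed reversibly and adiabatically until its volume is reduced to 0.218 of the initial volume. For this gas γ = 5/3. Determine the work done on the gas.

n = P₁V₁/(RT₁) = 202×53.2/(8.314×275) = 4.70 mol.
Adiabatic: TV^(γ−1) = const ⇒ T₂ = 275×(4.59)^0.667 = 759 K; PV^γ = const ⇒ P₂ = 2560 kPa.
ΔU = nCvΔT = 4.70×12.5×(759−275) = 28400 J.
Q = 0 for an adiabatic process, so W = −ΔU = -28400 J.
Work done on the gas = −W_by = 28400 J.

28400 J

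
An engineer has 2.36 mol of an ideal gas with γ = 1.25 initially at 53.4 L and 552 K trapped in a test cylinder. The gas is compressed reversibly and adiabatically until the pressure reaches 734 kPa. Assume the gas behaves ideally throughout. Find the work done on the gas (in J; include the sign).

12700 J

P₁ = nRT₁/V₁ = 2.36×8.314×552/53.4 = 203 kPa.
Adiabatic: T₂/T₁ = (P₂/P₁)^((γ−1)/γ) ⇒ T₂ = 552×(3.62)^0.200 = 714 K; V₂ = 19.1 L.
ΔU = nCvΔT = 2.36×33.3×(714−552) = 12700 J.
Q = 0 for an adiabatic process, so W = −ΔU = -12700 J.
Work done on the gas = −W_by = 12700 J.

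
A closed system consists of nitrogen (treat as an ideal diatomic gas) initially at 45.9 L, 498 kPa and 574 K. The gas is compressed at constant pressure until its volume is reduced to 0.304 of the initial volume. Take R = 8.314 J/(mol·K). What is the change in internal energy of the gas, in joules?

-39800 J

n = P₁V₁/(RT₁) = 498×45.9/(8.314×574) = 4.79 mol.
Isobaric: P stays 498 kPa; V/T = const ⇒ T₂ = 174 K, V₂ = 14.0 L.
For an ideal gas ΔU = nCvΔT with Cv = (5/2)R = 20.8 J/(mol·K).
ΔU = 4.79×20.8×(174−574) = -39800 J.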